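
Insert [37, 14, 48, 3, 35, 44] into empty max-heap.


Insert 37: [37]
Insert 14: [37, 14]
Insert 48: [48, 14, 37]
Insert 3: [48, 14, 37, 3]
Insert 35: [48, 35, 37, 3, 14]
Insert 44: [48, 35, 44, 3, 14, 37]

Final heap: [48, 35, 44, 3, 14, 37]


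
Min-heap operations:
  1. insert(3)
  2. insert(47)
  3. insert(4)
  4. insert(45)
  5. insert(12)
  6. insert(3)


insert(3) -> [3]
insert(47) -> [3, 47]
insert(4) -> [3, 47, 4]
insert(45) -> [3, 45, 4, 47]
insert(12) -> [3, 12, 4, 47, 45]
insert(3) -> [3, 12, 3, 47, 45, 4]

Final heap: [3, 12, 3, 47, 45, 4]


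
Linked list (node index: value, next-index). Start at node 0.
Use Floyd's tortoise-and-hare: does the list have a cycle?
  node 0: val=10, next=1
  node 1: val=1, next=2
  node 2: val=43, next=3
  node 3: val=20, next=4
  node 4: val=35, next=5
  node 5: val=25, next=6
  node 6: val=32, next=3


Floyd's tortoise (slow, +1) and hare (fast, +2):
  init: slow=0, fast=0
  step 1: slow=1, fast=2
  step 2: slow=2, fast=4
  step 3: slow=3, fast=6
  step 4: slow=4, fast=4
  slow == fast at node 4: cycle detected

Cycle: yes


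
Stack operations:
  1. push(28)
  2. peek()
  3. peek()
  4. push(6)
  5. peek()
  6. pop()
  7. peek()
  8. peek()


push(28) -> [28]
peek()->28
peek()->28
push(6) -> [28, 6]
peek()->6
pop()->6, [28]
peek()->28
peek()->28

Final stack: [28]


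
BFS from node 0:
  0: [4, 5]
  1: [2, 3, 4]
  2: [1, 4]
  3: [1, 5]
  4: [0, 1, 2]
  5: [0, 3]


Visit 0, enqueue [4, 5]
Visit 4, enqueue [1, 2]
Visit 5, enqueue [3]
Visit 1, enqueue []
Visit 2, enqueue []
Visit 3, enqueue []

BFS order: [0, 4, 5, 1, 2, 3]


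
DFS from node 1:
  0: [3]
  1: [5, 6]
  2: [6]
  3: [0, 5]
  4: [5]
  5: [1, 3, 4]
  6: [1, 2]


Visit 1, push [6, 5]
Visit 5, push [4, 3]
Visit 3, push [0]
Visit 0, push []
Visit 4, push []
Visit 6, push [2]
Visit 2, push []

DFS order: [1, 5, 3, 0, 4, 6, 2]


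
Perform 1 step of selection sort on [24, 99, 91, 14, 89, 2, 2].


Initial: [24, 99, 91, 14, 89, 2, 2]
Step 1: min=2 at 5
  Swap: [2, 99, 91, 14, 89, 24, 2]

After 1 step: [2, 99, 91, 14, 89, 24, 2]


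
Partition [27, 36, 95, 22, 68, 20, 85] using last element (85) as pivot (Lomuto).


Pivot: 85
  27 <= 85: advance i (no swap)
  36 <= 85: advance i (no swap)
  22 <= 85: swap -> [27, 36, 22, 95, 68, 20, 85]
  68 <= 85: swap -> [27, 36, 22, 68, 95, 20, 85]
  20 <= 85: swap -> [27, 36, 22, 68, 20, 95, 85]
Place pivot at 5: [27, 36, 22, 68, 20, 85, 95]

Partitioned: [27, 36, 22, 68, 20, 85, 95]


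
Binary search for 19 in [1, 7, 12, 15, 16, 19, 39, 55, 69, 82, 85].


Step 1: lo=0, hi=10, mid=5, val=19

Found at index 5


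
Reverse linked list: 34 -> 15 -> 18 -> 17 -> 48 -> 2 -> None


Step 1: curr=34, set curr.next=prev(None) | reversed so far: 34
Step 2: curr=15, set curr.next=prev(34) | reversed so far: 15 -> 34
Step 3: curr=18, set curr.next=prev(15) | reversed so far: 18 -> 15 -> 34
Step 4: curr=17, set curr.next=prev(18) | reversed so far: 17 -> 18 -> 15 -> 34
Step 5: curr=48, set curr.next=prev(17) | reversed so far: 48 -> 17 -> 18 -> 15 -> 34
Step 6: curr=2, set curr.next=prev(48) | reversed so far: 2 -> 48 -> 17 -> 18 -> 15 -> 34

2 -> 48 -> 17 -> 18 -> 15 -> 34 -> None


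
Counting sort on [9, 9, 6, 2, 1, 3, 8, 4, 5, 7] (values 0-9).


Input: [9, 9, 6, 2, 1, 3, 8, 4, 5, 7]
Counts: [0, 1, 1, 1, 1, 1, 1, 1, 1, 2]

Sorted: [1, 2, 3, 4, 5, 6, 7, 8, 9, 9]


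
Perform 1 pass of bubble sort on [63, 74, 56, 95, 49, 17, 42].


Initial: [63, 74, 56, 95, 49, 17, 42]
Pass 1: [63, 56, 74, 49, 17, 42, 95] (4 swaps)

After 1 pass: [63, 56, 74, 49, 17, 42, 95]


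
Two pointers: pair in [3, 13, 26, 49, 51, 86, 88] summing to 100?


lo=0(3)+hi=6(88)=91
lo=1(13)+hi=6(88)=101
lo=1(13)+hi=5(86)=99
lo=2(26)+hi=5(86)=112
lo=2(26)+hi=4(51)=77
lo=3(49)+hi=4(51)=100

Yes: 49+51=100


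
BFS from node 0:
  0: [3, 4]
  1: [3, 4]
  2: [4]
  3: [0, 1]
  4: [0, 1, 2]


Visit 0, enqueue [3, 4]
Visit 3, enqueue [1]
Visit 4, enqueue [2]
Visit 1, enqueue []
Visit 2, enqueue []

BFS order: [0, 3, 4, 1, 2]


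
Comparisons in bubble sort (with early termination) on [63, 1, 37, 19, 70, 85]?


Algorithm: bubble sort (with early termination)
Input: [63, 1, 37, 19, 70, 85]
Sorted: [1, 19, 37, 63, 70, 85]

12


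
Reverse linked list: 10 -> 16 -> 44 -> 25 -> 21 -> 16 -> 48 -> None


Step 1: curr=10, set curr.next=prev(None) | reversed so far: 10
Step 2: curr=16, set curr.next=prev(10) | reversed so far: 16 -> 10
Step 3: curr=44, set curr.next=prev(16) | reversed so far: 44 -> 16 -> 10
Step 4: curr=25, set curr.next=prev(44) | reversed so far: 25 -> 44 -> 16 -> 10
Step 5: curr=21, set curr.next=prev(25) | reversed so far: 21 -> 25 -> 44 -> 16 -> 10
Step 6: curr=16, set curr.next=prev(21) | reversed so far: 16 -> 21 -> 25 -> 44 -> 16 -> 10
Step 7: curr=48, set curr.next=prev(16) | reversed so far: 48 -> 16 -> 21 -> 25 -> 44 -> 16 -> 10

48 -> 16 -> 21 -> 25 -> 44 -> 16 -> 10 -> None


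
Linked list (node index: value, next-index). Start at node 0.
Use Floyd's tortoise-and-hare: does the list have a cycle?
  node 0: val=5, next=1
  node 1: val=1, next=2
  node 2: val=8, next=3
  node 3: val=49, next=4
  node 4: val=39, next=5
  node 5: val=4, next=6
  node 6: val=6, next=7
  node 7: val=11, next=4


Floyd's tortoise (slow, +1) and hare (fast, +2):
  init: slow=0, fast=0
  step 1: slow=1, fast=2
  step 2: slow=2, fast=4
  step 3: slow=3, fast=6
  step 4: slow=4, fast=4
  slow == fast at node 4: cycle detected

Cycle: yes


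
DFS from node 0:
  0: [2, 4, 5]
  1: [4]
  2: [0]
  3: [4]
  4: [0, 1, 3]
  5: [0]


Visit 0, push [5, 4, 2]
Visit 2, push []
Visit 4, push [3, 1]
Visit 1, push []
Visit 3, push []
Visit 5, push []

DFS order: [0, 2, 4, 1, 3, 5]


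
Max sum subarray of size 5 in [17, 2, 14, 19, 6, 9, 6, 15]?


[0:5]: 58
[1:6]: 50
[2:7]: 54
[3:8]: 55

Max: 58 at [0:5]


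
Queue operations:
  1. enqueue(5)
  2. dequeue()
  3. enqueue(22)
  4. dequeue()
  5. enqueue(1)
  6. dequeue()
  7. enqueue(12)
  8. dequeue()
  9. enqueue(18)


enqueue(5) -> [5]
dequeue()->5, []
enqueue(22) -> [22]
dequeue()->22, []
enqueue(1) -> [1]
dequeue()->1, []
enqueue(12) -> [12]
dequeue()->12, []
enqueue(18) -> [18]

Final queue: [18]


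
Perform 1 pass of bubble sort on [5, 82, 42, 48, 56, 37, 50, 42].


Initial: [5, 82, 42, 48, 56, 37, 50, 42]
Pass 1: [5, 42, 48, 56, 37, 50, 42, 82] (6 swaps)

After 1 pass: [5, 42, 48, 56, 37, 50, 42, 82]


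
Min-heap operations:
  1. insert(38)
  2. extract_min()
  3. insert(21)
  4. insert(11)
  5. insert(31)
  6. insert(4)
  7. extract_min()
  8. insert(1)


insert(38) -> [38]
extract_min()->38, []
insert(21) -> [21]
insert(11) -> [11, 21]
insert(31) -> [11, 21, 31]
insert(4) -> [4, 11, 31, 21]
extract_min()->4, [11, 21, 31]
insert(1) -> [1, 11, 31, 21]

Final heap: [1, 11, 31, 21]


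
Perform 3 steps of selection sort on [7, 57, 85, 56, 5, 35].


Initial: [7, 57, 85, 56, 5, 35]
Step 1: min=5 at 4
  Swap: [5, 57, 85, 56, 7, 35]
Step 2: min=7 at 4
  Swap: [5, 7, 85, 56, 57, 35]
Step 3: min=35 at 5
  Swap: [5, 7, 35, 56, 57, 85]

After 3 steps: [5, 7, 35, 56, 57, 85]


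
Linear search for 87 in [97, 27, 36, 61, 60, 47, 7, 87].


i=0: 97!=87
i=1: 27!=87
i=2: 36!=87
i=3: 61!=87
i=4: 60!=87
i=5: 47!=87
i=6: 7!=87
i=7: 87==87 found!

Found at 7, 8 comps


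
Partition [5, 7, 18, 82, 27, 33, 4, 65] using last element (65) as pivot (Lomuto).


Pivot: 65
  5 <= 65: advance i (no swap)
  7 <= 65: advance i (no swap)
  18 <= 65: advance i (no swap)
  27 <= 65: swap -> [5, 7, 18, 27, 82, 33, 4, 65]
  33 <= 65: swap -> [5, 7, 18, 27, 33, 82, 4, 65]
  4 <= 65: swap -> [5, 7, 18, 27, 33, 4, 82, 65]
Place pivot at 6: [5, 7, 18, 27, 33, 4, 65, 82]

Partitioned: [5, 7, 18, 27, 33, 4, 65, 82]


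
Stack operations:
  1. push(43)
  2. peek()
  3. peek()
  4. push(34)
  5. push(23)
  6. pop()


push(43) -> [43]
peek()->43
peek()->43
push(34) -> [43, 34]
push(23) -> [43, 34, 23]
pop()->23, [43, 34]

Final stack: [43, 34]


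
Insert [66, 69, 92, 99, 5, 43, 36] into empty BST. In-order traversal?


Insert 66: root
Insert 69: R from 66
Insert 92: R from 66 -> R from 69
Insert 99: R from 66 -> R from 69 -> R from 92
Insert 5: L from 66
Insert 43: L from 66 -> R from 5
Insert 36: L from 66 -> R from 5 -> L from 43

In-order: [5, 36, 43, 66, 69, 92, 99]


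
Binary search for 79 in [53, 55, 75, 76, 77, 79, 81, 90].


Step 1: lo=0, hi=7, mid=3, val=76
Step 2: lo=4, hi=7, mid=5, val=79

Found at index 5


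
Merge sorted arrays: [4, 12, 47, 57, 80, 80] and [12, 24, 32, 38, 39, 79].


Take 4 from A
Take 12 from A
Take 12 from B
Take 24 from B
Take 32 from B
Take 38 from B
Take 39 from B
Take 47 from A
Take 57 from A
Take 79 from B

Merged: [4, 12, 12, 24, 32, 38, 39, 47, 57, 79, 80, 80]


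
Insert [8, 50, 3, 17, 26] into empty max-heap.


Insert 8: [8]
Insert 50: [50, 8]
Insert 3: [50, 8, 3]
Insert 17: [50, 17, 3, 8]
Insert 26: [50, 26, 3, 8, 17]

Final heap: [50, 26, 3, 8, 17]


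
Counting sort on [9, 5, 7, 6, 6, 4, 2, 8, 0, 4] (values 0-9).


Input: [9, 5, 7, 6, 6, 4, 2, 8, 0, 4]
Counts: [1, 0, 1, 0, 2, 1, 2, 1, 1, 1]

Sorted: [0, 2, 4, 4, 5, 6, 6, 7, 8, 9]


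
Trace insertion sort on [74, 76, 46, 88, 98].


Initial: [74, 76, 46, 88, 98]
Insert 76: [74, 76, 46, 88, 98]
Insert 46: [46, 74, 76, 88, 98]
Insert 88: [46, 74, 76, 88, 98]
Insert 98: [46, 74, 76, 88, 98]

Sorted: [46, 74, 76, 88, 98]


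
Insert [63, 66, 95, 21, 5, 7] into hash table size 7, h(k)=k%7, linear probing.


Insert 63: h=0 -> slot 0
Insert 66: h=3 -> slot 3
Insert 95: h=4 -> slot 4
Insert 21: h=0, 1 probes -> slot 1
Insert 5: h=5 -> slot 5
Insert 7: h=0, 2 probes -> slot 2

Table: [63, 21, 7, 66, 95, 5, None]


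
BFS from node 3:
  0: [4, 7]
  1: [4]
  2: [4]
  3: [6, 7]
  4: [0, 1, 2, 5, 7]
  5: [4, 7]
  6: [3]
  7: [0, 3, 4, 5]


Visit 3, enqueue [6, 7]
Visit 6, enqueue []
Visit 7, enqueue [0, 4, 5]
Visit 0, enqueue []
Visit 4, enqueue [1, 2]
Visit 5, enqueue []
Visit 1, enqueue []
Visit 2, enqueue []

BFS order: [3, 6, 7, 0, 4, 5, 1, 2]


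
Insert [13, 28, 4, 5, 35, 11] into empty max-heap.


Insert 13: [13]
Insert 28: [28, 13]
Insert 4: [28, 13, 4]
Insert 5: [28, 13, 4, 5]
Insert 35: [35, 28, 4, 5, 13]
Insert 11: [35, 28, 11, 5, 13, 4]

Final heap: [35, 28, 11, 5, 13, 4]


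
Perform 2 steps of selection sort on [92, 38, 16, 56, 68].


Initial: [92, 38, 16, 56, 68]
Step 1: min=16 at 2
  Swap: [16, 38, 92, 56, 68]
Step 2: min=38 at 1
  Swap: [16, 38, 92, 56, 68]

After 2 steps: [16, 38, 92, 56, 68]


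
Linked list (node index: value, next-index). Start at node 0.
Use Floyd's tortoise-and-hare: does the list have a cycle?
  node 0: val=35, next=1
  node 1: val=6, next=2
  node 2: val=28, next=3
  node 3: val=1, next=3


Floyd's tortoise (slow, +1) and hare (fast, +2):
  init: slow=0, fast=0
  step 1: slow=1, fast=2
  step 2: slow=2, fast=3
  step 3: slow=3, fast=3
  slow == fast at node 3: cycle detected

Cycle: yes


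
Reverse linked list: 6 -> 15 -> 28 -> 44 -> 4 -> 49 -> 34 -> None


Step 1: curr=6, set curr.next=prev(None) | reversed so far: 6
Step 2: curr=15, set curr.next=prev(6) | reversed so far: 15 -> 6
Step 3: curr=28, set curr.next=prev(15) | reversed so far: 28 -> 15 -> 6
Step 4: curr=44, set curr.next=prev(28) | reversed so far: 44 -> 28 -> 15 -> 6
Step 5: curr=4, set curr.next=prev(44) | reversed so far: 4 -> 44 -> 28 -> 15 -> 6
Step 6: curr=49, set curr.next=prev(4) | reversed so far: 49 -> 4 -> 44 -> 28 -> 15 -> 6
Step 7: curr=34, set curr.next=prev(49) | reversed so far: 34 -> 49 -> 4 -> 44 -> 28 -> 15 -> 6

34 -> 49 -> 4 -> 44 -> 28 -> 15 -> 6 -> None


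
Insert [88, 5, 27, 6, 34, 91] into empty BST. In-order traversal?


Insert 88: root
Insert 5: L from 88
Insert 27: L from 88 -> R from 5
Insert 6: L from 88 -> R from 5 -> L from 27
Insert 34: L from 88 -> R from 5 -> R from 27
Insert 91: R from 88

In-order: [5, 6, 27, 34, 88, 91]


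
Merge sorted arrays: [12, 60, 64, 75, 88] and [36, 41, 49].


Take 12 from A
Take 36 from B
Take 41 from B
Take 49 from B

Merged: [12, 36, 41, 49, 60, 64, 75, 88]


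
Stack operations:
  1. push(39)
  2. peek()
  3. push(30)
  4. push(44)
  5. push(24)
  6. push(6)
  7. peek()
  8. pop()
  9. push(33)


push(39) -> [39]
peek()->39
push(30) -> [39, 30]
push(44) -> [39, 30, 44]
push(24) -> [39, 30, 44, 24]
push(6) -> [39, 30, 44, 24, 6]
peek()->6
pop()->6, [39, 30, 44, 24]
push(33) -> [39, 30, 44, 24, 33]

Final stack: [39, 30, 44, 24, 33]


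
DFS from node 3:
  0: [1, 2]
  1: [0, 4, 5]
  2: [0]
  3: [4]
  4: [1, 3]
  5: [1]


Visit 3, push [4]
Visit 4, push [1]
Visit 1, push [5, 0]
Visit 0, push [2]
Visit 2, push []
Visit 5, push []

DFS order: [3, 4, 1, 0, 2, 5]


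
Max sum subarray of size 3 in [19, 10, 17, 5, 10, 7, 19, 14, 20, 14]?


[0:3]: 46
[1:4]: 32
[2:5]: 32
[3:6]: 22
[4:7]: 36
[5:8]: 40
[6:9]: 53
[7:10]: 48

Max: 53 at [6:9]


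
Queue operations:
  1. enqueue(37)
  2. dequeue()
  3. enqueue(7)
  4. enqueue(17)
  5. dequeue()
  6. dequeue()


enqueue(37) -> [37]
dequeue()->37, []
enqueue(7) -> [7]
enqueue(17) -> [7, 17]
dequeue()->7, [17]
dequeue()->17, []

Final queue: []


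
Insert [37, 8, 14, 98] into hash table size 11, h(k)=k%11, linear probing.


Insert 37: h=4 -> slot 4
Insert 8: h=8 -> slot 8
Insert 14: h=3 -> slot 3
Insert 98: h=10 -> slot 10

Table: [None, None, None, 14, 37, None, None, None, 8, None, 98]


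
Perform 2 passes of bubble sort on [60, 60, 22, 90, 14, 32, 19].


Initial: [60, 60, 22, 90, 14, 32, 19]
Pass 1: [60, 22, 60, 14, 32, 19, 90] (4 swaps)
Pass 2: [22, 60, 14, 32, 19, 60, 90] (4 swaps)

After 2 passes: [22, 60, 14, 32, 19, 60, 90]


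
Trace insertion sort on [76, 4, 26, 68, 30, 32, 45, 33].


Initial: [76, 4, 26, 68, 30, 32, 45, 33]
Insert 4: [4, 76, 26, 68, 30, 32, 45, 33]
Insert 26: [4, 26, 76, 68, 30, 32, 45, 33]
Insert 68: [4, 26, 68, 76, 30, 32, 45, 33]
Insert 30: [4, 26, 30, 68, 76, 32, 45, 33]
Insert 32: [4, 26, 30, 32, 68, 76, 45, 33]
Insert 45: [4, 26, 30, 32, 45, 68, 76, 33]
Insert 33: [4, 26, 30, 32, 33, 45, 68, 76]

Sorted: [4, 26, 30, 32, 33, 45, 68, 76]


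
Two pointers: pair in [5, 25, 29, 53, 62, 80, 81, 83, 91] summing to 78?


lo=0(5)+hi=8(91)=96
lo=0(5)+hi=7(83)=88
lo=0(5)+hi=6(81)=86
lo=0(5)+hi=5(80)=85
lo=0(5)+hi=4(62)=67
lo=1(25)+hi=4(62)=87
lo=1(25)+hi=3(53)=78

Yes: 25+53=78


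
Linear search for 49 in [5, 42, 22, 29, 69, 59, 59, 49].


i=0: 5!=49
i=1: 42!=49
i=2: 22!=49
i=3: 29!=49
i=4: 69!=49
i=5: 59!=49
i=6: 59!=49
i=7: 49==49 found!

Found at 7, 8 comps


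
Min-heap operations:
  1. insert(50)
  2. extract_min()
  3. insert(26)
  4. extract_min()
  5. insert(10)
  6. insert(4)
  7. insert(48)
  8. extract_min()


insert(50) -> [50]
extract_min()->50, []
insert(26) -> [26]
extract_min()->26, []
insert(10) -> [10]
insert(4) -> [4, 10]
insert(48) -> [4, 10, 48]
extract_min()->4, [10, 48]

Final heap: [10, 48]


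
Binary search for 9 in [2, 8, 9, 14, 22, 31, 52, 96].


Step 1: lo=0, hi=7, mid=3, val=14
Step 2: lo=0, hi=2, mid=1, val=8
Step 3: lo=2, hi=2, mid=2, val=9

Found at index 2


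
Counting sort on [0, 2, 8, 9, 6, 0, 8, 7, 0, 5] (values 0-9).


Input: [0, 2, 8, 9, 6, 0, 8, 7, 0, 5]
Counts: [3, 0, 1, 0, 0, 1, 1, 1, 2, 1]

Sorted: [0, 0, 0, 2, 5, 6, 7, 8, 8, 9]


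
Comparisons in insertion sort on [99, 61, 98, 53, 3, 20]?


Algorithm: insertion sort
Input: [99, 61, 98, 53, 3, 20]
Sorted: [3, 20, 53, 61, 98, 99]

15


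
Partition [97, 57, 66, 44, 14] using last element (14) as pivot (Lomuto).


Pivot: 14
Place pivot at 0: [14, 57, 66, 44, 97]

Partitioned: [14, 57, 66, 44, 97]


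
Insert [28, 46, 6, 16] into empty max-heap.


Insert 28: [28]
Insert 46: [46, 28]
Insert 6: [46, 28, 6]
Insert 16: [46, 28, 6, 16]

Final heap: [46, 28, 6, 16]


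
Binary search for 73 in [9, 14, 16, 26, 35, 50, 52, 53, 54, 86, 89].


Step 1: lo=0, hi=10, mid=5, val=50
Step 2: lo=6, hi=10, mid=8, val=54
Step 3: lo=9, hi=10, mid=9, val=86

Not found


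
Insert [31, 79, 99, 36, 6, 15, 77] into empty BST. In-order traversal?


Insert 31: root
Insert 79: R from 31
Insert 99: R from 31 -> R from 79
Insert 36: R from 31 -> L from 79
Insert 6: L from 31
Insert 15: L from 31 -> R from 6
Insert 77: R from 31 -> L from 79 -> R from 36

In-order: [6, 15, 31, 36, 77, 79, 99]


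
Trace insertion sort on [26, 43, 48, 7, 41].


Initial: [26, 43, 48, 7, 41]
Insert 43: [26, 43, 48, 7, 41]
Insert 48: [26, 43, 48, 7, 41]
Insert 7: [7, 26, 43, 48, 41]
Insert 41: [7, 26, 41, 43, 48]

Sorted: [7, 26, 41, 43, 48]


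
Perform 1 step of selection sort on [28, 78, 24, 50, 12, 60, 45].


Initial: [28, 78, 24, 50, 12, 60, 45]
Step 1: min=12 at 4
  Swap: [12, 78, 24, 50, 28, 60, 45]

After 1 step: [12, 78, 24, 50, 28, 60, 45]


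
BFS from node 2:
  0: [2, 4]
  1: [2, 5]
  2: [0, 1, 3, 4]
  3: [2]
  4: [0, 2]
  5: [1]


Visit 2, enqueue [0, 1, 3, 4]
Visit 0, enqueue []
Visit 1, enqueue [5]
Visit 3, enqueue []
Visit 4, enqueue []
Visit 5, enqueue []

BFS order: [2, 0, 1, 3, 4, 5]


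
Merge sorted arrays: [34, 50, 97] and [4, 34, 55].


Take 4 from B
Take 34 from A
Take 34 from B
Take 50 from A
Take 55 from B

Merged: [4, 34, 34, 50, 55, 97]


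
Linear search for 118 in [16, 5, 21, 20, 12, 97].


i=0: 16!=118
i=1: 5!=118
i=2: 21!=118
i=3: 20!=118
i=4: 12!=118
i=5: 97!=118

Not found, 6 comps


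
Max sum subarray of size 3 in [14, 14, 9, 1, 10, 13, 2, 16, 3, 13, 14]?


[0:3]: 37
[1:4]: 24
[2:5]: 20
[3:6]: 24
[4:7]: 25
[5:8]: 31
[6:9]: 21
[7:10]: 32
[8:11]: 30

Max: 37 at [0:3]


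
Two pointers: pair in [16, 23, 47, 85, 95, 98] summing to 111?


lo=0(16)+hi=5(98)=114
lo=0(16)+hi=4(95)=111

Yes: 16+95=111


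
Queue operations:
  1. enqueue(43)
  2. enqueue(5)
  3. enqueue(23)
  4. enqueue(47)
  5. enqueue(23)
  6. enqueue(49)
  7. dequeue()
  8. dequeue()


enqueue(43) -> [43]
enqueue(5) -> [43, 5]
enqueue(23) -> [43, 5, 23]
enqueue(47) -> [43, 5, 23, 47]
enqueue(23) -> [43, 5, 23, 47, 23]
enqueue(49) -> [43, 5, 23, 47, 23, 49]
dequeue()->43, [5, 23, 47, 23, 49]
dequeue()->5, [23, 47, 23, 49]

Final queue: [23, 47, 23, 49]


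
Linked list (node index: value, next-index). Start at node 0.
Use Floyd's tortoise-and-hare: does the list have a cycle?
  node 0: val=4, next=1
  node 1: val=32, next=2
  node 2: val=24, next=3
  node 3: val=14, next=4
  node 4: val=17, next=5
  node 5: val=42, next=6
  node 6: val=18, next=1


Floyd's tortoise (slow, +1) and hare (fast, +2):
  init: slow=0, fast=0
  step 1: slow=1, fast=2
  step 2: slow=2, fast=4
  step 3: slow=3, fast=6
  step 4: slow=4, fast=2
  step 5: slow=5, fast=4
  step 6: slow=6, fast=6
  slow == fast at node 6: cycle detected

Cycle: yes


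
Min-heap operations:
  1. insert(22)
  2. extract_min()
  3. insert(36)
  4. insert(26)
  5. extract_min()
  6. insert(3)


insert(22) -> [22]
extract_min()->22, []
insert(36) -> [36]
insert(26) -> [26, 36]
extract_min()->26, [36]
insert(3) -> [3, 36]

Final heap: [3, 36]


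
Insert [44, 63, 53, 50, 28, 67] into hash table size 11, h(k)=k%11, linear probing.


Insert 44: h=0 -> slot 0
Insert 63: h=8 -> slot 8
Insert 53: h=9 -> slot 9
Insert 50: h=6 -> slot 6
Insert 28: h=6, 1 probes -> slot 7
Insert 67: h=1 -> slot 1

Table: [44, 67, None, None, None, None, 50, 28, 63, 53, None]


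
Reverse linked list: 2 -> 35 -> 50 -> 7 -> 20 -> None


Step 1: curr=2, set curr.next=prev(None) | reversed so far: 2
Step 2: curr=35, set curr.next=prev(2) | reversed so far: 35 -> 2
Step 3: curr=50, set curr.next=prev(35) | reversed so far: 50 -> 35 -> 2
Step 4: curr=7, set curr.next=prev(50) | reversed so far: 7 -> 50 -> 35 -> 2
Step 5: curr=20, set curr.next=prev(7) | reversed so far: 20 -> 7 -> 50 -> 35 -> 2

20 -> 7 -> 50 -> 35 -> 2 -> None


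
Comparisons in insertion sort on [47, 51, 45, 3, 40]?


Algorithm: insertion sort
Input: [47, 51, 45, 3, 40]
Sorted: [3, 40, 45, 47, 51]

10


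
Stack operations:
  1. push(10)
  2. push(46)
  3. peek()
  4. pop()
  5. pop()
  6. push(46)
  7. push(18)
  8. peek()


push(10) -> [10]
push(46) -> [10, 46]
peek()->46
pop()->46, [10]
pop()->10, []
push(46) -> [46]
push(18) -> [46, 18]
peek()->18

Final stack: [46, 18]


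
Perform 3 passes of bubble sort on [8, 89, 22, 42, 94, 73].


Initial: [8, 89, 22, 42, 94, 73]
Pass 1: [8, 22, 42, 89, 73, 94] (3 swaps)
Pass 2: [8, 22, 42, 73, 89, 94] (1 swaps)
Pass 3: [8, 22, 42, 73, 89, 94] (0 swaps)

After 3 passes: [8, 22, 42, 73, 89, 94]


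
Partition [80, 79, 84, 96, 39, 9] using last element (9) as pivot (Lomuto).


Pivot: 9
Place pivot at 0: [9, 79, 84, 96, 39, 80]

Partitioned: [9, 79, 84, 96, 39, 80]


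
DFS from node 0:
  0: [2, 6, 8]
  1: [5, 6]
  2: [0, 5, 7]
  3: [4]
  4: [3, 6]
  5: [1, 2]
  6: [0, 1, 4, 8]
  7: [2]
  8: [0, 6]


Visit 0, push [8, 6, 2]
Visit 2, push [7, 5]
Visit 5, push [1]
Visit 1, push [6]
Visit 6, push [8, 4]
Visit 4, push [3]
Visit 3, push []
Visit 8, push []
Visit 7, push []

DFS order: [0, 2, 5, 1, 6, 4, 3, 8, 7]


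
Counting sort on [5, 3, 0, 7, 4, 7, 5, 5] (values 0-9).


Input: [5, 3, 0, 7, 4, 7, 5, 5]
Counts: [1, 0, 0, 1, 1, 3, 0, 2, 0, 0]

Sorted: [0, 3, 4, 5, 5, 5, 7, 7]


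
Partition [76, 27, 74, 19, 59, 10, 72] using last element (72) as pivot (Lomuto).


Pivot: 72
  27 <= 72: swap -> [27, 76, 74, 19, 59, 10, 72]
  19 <= 72: swap -> [27, 19, 74, 76, 59, 10, 72]
  59 <= 72: swap -> [27, 19, 59, 76, 74, 10, 72]
  10 <= 72: swap -> [27, 19, 59, 10, 74, 76, 72]
Place pivot at 4: [27, 19, 59, 10, 72, 76, 74]

Partitioned: [27, 19, 59, 10, 72, 76, 74]


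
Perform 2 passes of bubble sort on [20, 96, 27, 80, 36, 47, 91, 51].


Initial: [20, 96, 27, 80, 36, 47, 91, 51]
Pass 1: [20, 27, 80, 36, 47, 91, 51, 96] (6 swaps)
Pass 2: [20, 27, 36, 47, 80, 51, 91, 96] (3 swaps)

After 2 passes: [20, 27, 36, 47, 80, 51, 91, 96]


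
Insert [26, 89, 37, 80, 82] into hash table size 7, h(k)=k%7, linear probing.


Insert 26: h=5 -> slot 5
Insert 89: h=5, 1 probes -> slot 6
Insert 37: h=2 -> slot 2
Insert 80: h=3 -> slot 3
Insert 82: h=5, 2 probes -> slot 0

Table: [82, None, 37, 80, None, 26, 89]


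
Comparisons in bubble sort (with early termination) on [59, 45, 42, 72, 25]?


Algorithm: bubble sort (with early termination)
Input: [59, 45, 42, 72, 25]
Sorted: [25, 42, 45, 59, 72]

10


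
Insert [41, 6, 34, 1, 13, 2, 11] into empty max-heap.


Insert 41: [41]
Insert 6: [41, 6]
Insert 34: [41, 6, 34]
Insert 1: [41, 6, 34, 1]
Insert 13: [41, 13, 34, 1, 6]
Insert 2: [41, 13, 34, 1, 6, 2]
Insert 11: [41, 13, 34, 1, 6, 2, 11]

Final heap: [41, 13, 34, 1, 6, 2, 11]


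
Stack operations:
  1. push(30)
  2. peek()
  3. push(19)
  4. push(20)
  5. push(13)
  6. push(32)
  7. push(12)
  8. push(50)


push(30) -> [30]
peek()->30
push(19) -> [30, 19]
push(20) -> [30, 19, 20]
push(13) -> [30, 19, 20, 13]
push(32) -> [30, 19, 20, 13, 32]
push(12) -> [30, 19, 20, 13, 32, 12]
push(50) -> [30, 19, 20, 13, 32, 12, 50]

Final stack: [30, 19, 20, 13, 32, 12, 50]


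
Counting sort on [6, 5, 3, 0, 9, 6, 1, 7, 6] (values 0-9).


Input: [6, 5, 3, 0, 9, 6, 1, 7, 6]
Counts: [1, 1, 0, 1, 0, 1, 3, 1, 0, 1]

Sorted: [0, 1, 3, 5, 6, 6, 6, 7, 9]


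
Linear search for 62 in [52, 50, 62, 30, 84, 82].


i=0: 52!=62
i=1: 50!=62
i=2: 62==62 found!

Found at 2, 3 comps


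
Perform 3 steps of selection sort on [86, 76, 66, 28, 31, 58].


Initial: [86, 76, 66, 28, 31, 58]
Step 1: min=28 at 3
  Swap: [28, 76, 66, 86, 31, 58]
Step 2: min=31 at 4
  Swap: [28, 31, 66, 86, 76, 58]
Step 3: min=58 at 5
  Swap: [28, 31, 58, 86, 76, 66]

After 3 steps: [28, 31, 58, 86, 76, 66]


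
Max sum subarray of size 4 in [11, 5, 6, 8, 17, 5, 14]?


[0:4]: 30
[1:5]: 36
[2:6]: 36
[3:7]: 44

Max: 44 at [3:7]


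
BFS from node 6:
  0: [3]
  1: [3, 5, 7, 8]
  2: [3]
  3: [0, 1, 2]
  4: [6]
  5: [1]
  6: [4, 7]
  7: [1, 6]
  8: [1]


Visit 6, enqueue [4, 7]
Visit 4, enqueue []
Visit 7, enqueue [1]
Visit 1, enqueue [3, 5, 8]
Visit 3, enqueue [0, 2]
Visit 5, enqueue []
Visit 8, enqueue []
Visit 0, enqueue []
Visit 2, enqueue []

BFS order: [6, 4, 7, 1, 3, 5, 8, 0, 2]


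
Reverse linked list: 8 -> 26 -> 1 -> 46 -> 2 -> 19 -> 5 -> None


Step 1: curr=8, set curr.next=prev(None) | reversed so far: 8
Step 2: curr=26, set curr.next=prev(8) | reversed so far: 26 -> 8
Step 3: curr=1, set curr.next=prev(26) | reversed so far: 1 -> 26 -> 8
Step 4: curr=46, set curr.next=prev(1) | reversed so far: 46 -> 1 -> 26 -> 8
Step 5: curr=2, set curr.next=prev(46) | reversed so far: 2 -> 46 -> 1 -> 26 -> 8
Step 6: curr=19, set curr.next=prev(2) | reversed so far: 19 -> 2 -> 46 -> 1 -> 26 -> 8
Step 7: curr=5, set curr.next=prev(19) | reversed so far: 5 -> 19 -> 2 -> 46 -> 1 -> 26 -> 8

5 -> 19 -> 2 -> 46 -> 1 -> 26 -> 8 -> None


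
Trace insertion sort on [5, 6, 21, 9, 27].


Initial: [5, 6, 21, 9, 27]
Insert 6: [5, 6, 21, 9, 27]
Insert 21: [5, 6, 21, 9, 27]
Insert 9: [5, 6, 9, 21, 27]
Insert 27: [5, 6, 9, 21, 27]

Sorted: [5, 6, 9, 21, 27]


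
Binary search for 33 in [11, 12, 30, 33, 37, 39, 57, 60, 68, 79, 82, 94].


Step 1: lo=0, hi=11, mid=5, val=39
Step 2: lo=0, hi=4, mid=2, val=30
Step 3: lo=3, hi=4, mid=3, val=33

Found at index 3


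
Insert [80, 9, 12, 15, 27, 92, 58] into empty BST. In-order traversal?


Insert 80: root
Insert 9: L from 80
Insert 12: L from 80 -> R from 9
Insert 15: L from 80 -> R from 9 -> R from 12
Insert 27: L from 80 -> R from 9 -> R from 12 -> R from 15
Insert 92: R from 80
Insert 58: L from 80 -> R from 9 -> R from 12 -> R from 15 -> R from 27

In-order: [9, 12, 15, 27, 58, 80, 92]


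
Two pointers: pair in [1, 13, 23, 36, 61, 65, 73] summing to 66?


lo=0(1)+hi=6(73)=74
lo=0(1)+hi=5(65)=66

Yes: 1+65=66


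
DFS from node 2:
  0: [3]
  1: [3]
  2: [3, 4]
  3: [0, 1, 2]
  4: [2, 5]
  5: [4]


Visit 2, push [4, 3]
Visit 3, push [1, 0]
Visit 0, push []
Visit 1, push []
Visit 4, push [5]
Visit 5, push []

DFS order: [2, 3, 0, 1, 4, 5]


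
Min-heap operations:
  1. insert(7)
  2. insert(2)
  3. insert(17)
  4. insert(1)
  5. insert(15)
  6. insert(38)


insert(7) -> [7]
insert(2) -> [2, 7]
insert(17) -> [2, 7, 17]
insert(1) -> [1, 2, 17, 7]
insert(15) -> [1, 2, 17, 7, 15]
insert(38) -> [1, 2, 17, 7, 15, 38]

Final heap: [1, 2, 17, 7, 15, 38]


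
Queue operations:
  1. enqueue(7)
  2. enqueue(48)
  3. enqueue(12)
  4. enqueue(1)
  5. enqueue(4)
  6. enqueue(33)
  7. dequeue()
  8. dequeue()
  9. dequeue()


enqueue(7) -> [7]
enqueue(48) -> [7, 48]
enqueue(12) -> [7, 48, 12]
enqueue(1) -> [7, 48, 12, 1]
enqueue(4) -> [7, 48, 12, 1, 4]
enqueue(33) -> [7, 48, 12, 1, 4, 33]
dequeue()->7, [48, 12, 1, 4, 33]
dequeue()->48, [12, 1, 4, 33]
dequeue()->12, [1, 4, 33]

Final queue: [1, 4, 33]


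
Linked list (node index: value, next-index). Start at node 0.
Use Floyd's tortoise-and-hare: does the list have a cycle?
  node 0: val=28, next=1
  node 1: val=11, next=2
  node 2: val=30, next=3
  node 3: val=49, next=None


Floyd's tortoise (slow, +1) and hare (fast, +2):
  init: slow=0, fast=0
  step 1: slow=1, fast=2
  step 2: fast 2->3->None, no cycle

Cycle: no


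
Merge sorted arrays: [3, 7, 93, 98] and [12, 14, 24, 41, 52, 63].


Take 3 from A
Take 7 from A
Take 12 from B
Take 14 from B
Take 24 from B
Take 41 from B
Take 52 from B
Take 63 from B

Merged: [3, 7, 12, 14, 24, 41, 52, 63, 93, 98]


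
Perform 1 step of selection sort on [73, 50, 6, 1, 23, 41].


Initial: [73, 50, 6, 1, 23, 41]
Step 1: min=1 at 3
  Swap: [1, 50, 6, 73, 23, 41]

After 1 step: [1, 50, 6, 73, 23, 41]


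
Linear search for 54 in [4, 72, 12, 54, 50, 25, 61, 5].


i=0: 4!=54
i=1: 72!=54
i=2: 12!=54
i=3: 54==54 found!

Found at 3, 4 comps


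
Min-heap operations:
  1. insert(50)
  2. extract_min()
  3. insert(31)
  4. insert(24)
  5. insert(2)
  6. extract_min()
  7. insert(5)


insert(50) -> [50]
extract_min()->50, []
insert(31) -> [31]
insert(24) -> [24, 31]
insert(2) -> [2, 31, 24]
extract_min()->2, [24, 31]
insert(5) -> [5, 31, 24]

Final heap: [5, 31, 24]


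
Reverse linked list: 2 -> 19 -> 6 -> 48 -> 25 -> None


Step 1: curr=2, set curr.next=prev(None) | reversed so far: 2
Step 2: curr=19, set curr.next=prev(2) | reversed so far: 19 -> 2
Step 3: curr=6, set curr.next=prev(19) | reversed so far: 6 -> 19 -> 2
Step 4: curr=48, set curr.next=prev(6) | reversed so far: 48 -> 6 -> 19 -> 2
Step 5: curr=25, set curr.next=prev(48) | reversed so far: 25 -> 48 -> 6 -> 19 -> 2

25 -> 48 -> 6 -> 19 -> 2 -> None


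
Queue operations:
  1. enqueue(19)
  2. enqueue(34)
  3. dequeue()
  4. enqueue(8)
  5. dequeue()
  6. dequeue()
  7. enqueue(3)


enqueue(19) -> [19]
enqueue(34) -> [19, 34]
dequeue()->19, [34]
enqueue(8) -> [34, 8]
dequeue()->34, [8]
dequeue()->8, []
enqueue(3) -> [3]

Final queue: [3]


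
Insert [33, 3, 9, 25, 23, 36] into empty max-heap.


Insert 33: [33]
Insert 3: [33, 3]
Insert 9: [33, 3, 9]
Insert 25: [33, 25, 9, 3]
Insert 23: [33, 25, 9, 3, 23]
Insert 36: [36, 25, 33, 3, 23, 9]

Final heap: [36, 25, 33, 3, 23, 9]


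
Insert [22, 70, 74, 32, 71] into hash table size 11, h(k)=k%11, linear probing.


Insert 22: h=0 -> slot 0
Insert 70: h=4 -> slot 4
Insert 74: h=8 -> slot 8
Insert 32: h=10 -> slot 10
Insert 71: h=5 -> slot 5

Table: [22, None, None, None, 70, 71, None, None, 74, None, 32]


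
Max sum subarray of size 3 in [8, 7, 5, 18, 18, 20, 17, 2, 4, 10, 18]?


[0:3]: 20
[1:4]: 30
[2:5]: 41
[3:6]: 56
[4:7]: 55
[5:8]: 39
[6:9]: 23
[7:10]: 16
[8:11]: 32

Max: 56 at [3:6]


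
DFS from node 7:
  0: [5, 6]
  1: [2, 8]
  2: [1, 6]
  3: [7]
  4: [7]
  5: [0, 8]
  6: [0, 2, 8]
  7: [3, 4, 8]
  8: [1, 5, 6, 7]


Visit 7, push [8, 4, 3]
Visit 3, push []
Visit 4, push []
Visit 8, push [6, 5, 1]
Visit 1, push [2]
Visit 2, push [6]
Visit 6, push [0]
Visit 0, push [5]
Visit 5, push []

DFS order: [7, 3, 4, 8, 1, 2, 6, 0, 5]


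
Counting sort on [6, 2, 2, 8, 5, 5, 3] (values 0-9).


Input: [6, 2, 2, 8, 5, 5, 3]
Counts: [0, 0, 2, 1, 0, 2, 1, 0, 1, 0]

Sorted: [2, 2, 3, 5, 5, 6, 8]


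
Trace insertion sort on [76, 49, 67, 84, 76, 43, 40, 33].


Initial: [76, 49, 67, 84, 76, 43, 40, 33]
Insert 49: [49, 76, 67, 84, 76, 43, 40, 33]
Insert 67: [49, 67, 76, 84, 76, 43, 40, 33]
Insert 84: [49, 67, 76, 84, 76, 43, 40, 33]
Insert 76: [49, 67, 76, 76, 84, 43, 40, 33]
Insert 43: [43, 49, 67, 76, 76, 84, 40, 33]
Insert 40: [40, 43, 49, 67, 76, 76, 84, 33]
Insert 33: [33, 40, 43, 49, 67, 76, 76, 84]

Sorted: [33, 40, 43, 49, 67, 76, 76, 84]


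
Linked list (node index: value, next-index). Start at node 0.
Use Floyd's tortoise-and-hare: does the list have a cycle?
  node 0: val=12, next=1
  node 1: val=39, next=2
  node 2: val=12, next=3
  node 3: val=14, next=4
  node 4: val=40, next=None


Floyd's tortoise (slow, +1) and hare (fast, +2):
  init: slow=0, fast=0
  step 1: slow=1, fast=2
  step 2: slow=2, fast=4
  step 3: fast -> None, no cycle

Cycle: no


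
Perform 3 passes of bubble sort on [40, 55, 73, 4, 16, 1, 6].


Initial: [40, 55, 73, 4, 16, 1, 6]
Pass 1: [40, 55, 4, 16, 1, 6, 73] (4 swaps)
Pass 2: [40, 4, 16, 1, 6, 55, 73] (4 swaps)
Pass 3: [4, 16, 1, 6, 40, 55, 73] (4 swaps)

After 3 passes: [4, 16, 1, 6, 40, 55, 73]


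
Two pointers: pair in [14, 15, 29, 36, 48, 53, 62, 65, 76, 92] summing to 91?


lo=0(14)+hi=9(92)=106
lo=0(14)+hi=8(76)=90
lo=1(15)+hi=8(76)=91

Yes: 15+76=91


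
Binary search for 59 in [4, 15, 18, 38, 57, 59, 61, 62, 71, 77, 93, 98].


Step 1: lo=0, hi=11, mid=5, val=59

Found at index 5


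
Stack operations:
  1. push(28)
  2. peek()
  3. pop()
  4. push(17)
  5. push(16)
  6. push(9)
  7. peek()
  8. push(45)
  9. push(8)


push(28) -> [28]
peek()->28
pop()->28, []
push(17) -> [17]
push(16) -> [17, 16]
push(9) -> [17, 16, 9]
peek()->9
push(45) -> [17, 16, 9, 45]
push(8) -> [17, 16, 9, 45, 8]

Final stack: [17, 16, 9, 45, 8]


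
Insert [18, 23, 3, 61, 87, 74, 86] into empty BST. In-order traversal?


Insert 18: root
Insert 23: R from 18
Insert 3: L from 18
Insert 61: R from 18 -> R from 23
Insert 87: R from 18 -> R from 23 -> R from 61
Insert 74: R from 18 -> R from 23 -> R from 61 -> L from 87
Insert 86: R from 18 -> R from 23 -> R from 61 -> L from 87 -> R from 74

In-order: [3, 18, 23, 61, 74, 86, 87]


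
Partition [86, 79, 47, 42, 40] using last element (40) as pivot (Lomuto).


Pivot: 40
Place pivot at 0: [40, 79, 47, 42, 86]

Partitioned: [40, 79, 47, 42, 86]


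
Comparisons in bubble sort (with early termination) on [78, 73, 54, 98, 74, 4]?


Algorithm: bubble sort (with early termination)
Input: [78, 73, 54, 98, 74, 4]
Sorted: [4, 54, 73, 74, 78, 98]

15


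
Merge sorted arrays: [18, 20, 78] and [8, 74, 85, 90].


Take 8 from B
Take 18 from A
Take 20 from A
Take 74 from B
Take 78 from A

Merged: [8, 18, 20, 74, 78, 85, 90]


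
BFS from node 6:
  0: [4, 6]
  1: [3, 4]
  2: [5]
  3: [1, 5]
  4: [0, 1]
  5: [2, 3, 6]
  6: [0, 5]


Visit 6, enqueue [0, 5]
Visit 0, enqueue [4]
Visit 5, enqueue [2, 3]
Visit 4, enqueue [1]
Visit 2, enqueue []
Visit 3, enqueue []
Visit 1, enqueue []

BFS order: [6, 0, 5, 4, 2, 3, 1]


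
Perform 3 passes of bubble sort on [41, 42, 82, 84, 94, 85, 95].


Initial: [41, 42, 82, 84, 94, 85, 95]
Pass 1: [41, 42, 82, 84, 85, 94, 95] (1 swaps)
Pass 2: [41, 42, 82, 84, 85, 94, 95] (0 swaps)
Pass 3: [41, 42, 82, 84, 85, 94, 95] (0 swaps)

After 3 passes: [41, 42, 82, 84, 85, 94, 95]


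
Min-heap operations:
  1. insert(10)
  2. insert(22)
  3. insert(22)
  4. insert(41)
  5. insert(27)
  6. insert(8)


insert(10) -> [10]
insert(22) -> [10, 22]
insert(22) -> [10, 22, 22]
insert(41) -> [10, 22, 22, 41]
insert(27) -> [10, 22, 22, 41, 27]
insert(8) -> [8, 22, 10, 41, 27, 22]

Final heap: [8, 22, 10, 41, 27, 22]


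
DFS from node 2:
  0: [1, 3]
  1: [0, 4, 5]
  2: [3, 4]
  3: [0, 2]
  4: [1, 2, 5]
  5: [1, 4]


Visit 2, push [4, 3]
Visit 3, push [0]
Visit 0, push [1]
Visit 1, push [5, 4]
Visit 4, push [5]
Visit 5, push []

DFS order: [2, 3, 0, 1, 4, 5]


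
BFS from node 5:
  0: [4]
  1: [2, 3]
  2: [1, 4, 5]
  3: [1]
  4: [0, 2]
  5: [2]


Visit 5, enqueue [2]
Visit 2, enqueue [1, 4]
Visit 1, enqueue [3]
Visit 4, enqueue [0]
Visit 3, enqueue []
Visit 0, enqueue []

BFS order: [5, 2, 1, 4, 3, 0]


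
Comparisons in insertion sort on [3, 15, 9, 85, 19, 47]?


Algorithm: insertion sort
Input: [3, 15, 9, 85, 19, 47]
Sorted: [3, 9, 15, 19, 47, 85]

8


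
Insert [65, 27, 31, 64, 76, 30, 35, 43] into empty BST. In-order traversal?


Insert 65: root
Insert 27: L from 65
Insert 31: L from 65 -> R from 27
Insert 64: L from 65 -> R from 27 -> R from 31
Insert 76: R from 65
Insert 30: L from 65 -> R from 27 -> L from 31
Insert 35: L from 65 -> R from 27 -> R from 31 -> L from 64
Insert 43: L from 65 -> R from 27 -> R from 31 -> L from 64 -> R from 35

In-order: [27, 30, 31, 35, 43, 64, 65, 76]


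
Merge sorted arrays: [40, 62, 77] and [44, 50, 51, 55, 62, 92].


Take 40 from A
Take 44 from B
Take 50 from B
Take 51 from B
Take 55 from B
Take 62 from A
Take 62 from B
Take 77 from A

Merged: [40, 44, 50, 51, 55, 62, 62, 77, 92]


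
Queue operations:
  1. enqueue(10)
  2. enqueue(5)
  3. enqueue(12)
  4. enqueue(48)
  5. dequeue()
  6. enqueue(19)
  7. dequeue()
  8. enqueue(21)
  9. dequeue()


enqueue(10) -> [10]
enqueue(5) -> [10, 5]
enqueue(12) -> [10, 5, 12]
enqueue(48) -> [10, 5, 12, 48]
dequeue()->10, [5, 12, 48]
enqueue(19) -> [5, 12, 48, 19]
dequeue()->5, [12, 48, 19]
enqueue(21) -> [12, 48, 19, 21]
dequeue()->12, [48, 19, 21]

Final queue: [48, 19, 21]


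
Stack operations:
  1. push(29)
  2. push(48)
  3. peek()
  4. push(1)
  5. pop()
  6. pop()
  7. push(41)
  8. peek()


push(29) -> [29]
push(48) -> [29, 48]
peek()->48
push(1) -> [29, 48, 1]
pop()->1, [29, 48]
pop()->48, [29]
push(41) -> [29, 41]
peek()->41

Final stack: [29, 41]


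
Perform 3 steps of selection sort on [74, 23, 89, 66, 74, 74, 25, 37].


Initial: [74, 23, 89, 66, 74, 74, 25, 37]
Step 1: min=23 at 1
  Swap: [23, 74, 89, 66, 74, 74, 25, 37]
Step 2: min=25 at 6
  Swap: [23, 25, 89, 66, 74, 74, 74, 37]
Step 3: min=37 at 7
  Swap: [23, 25, 37, 66, 74, 74, 74, 89]

After 3 steps: [23, 25, 37, 66, 74, 74, 74, 89]


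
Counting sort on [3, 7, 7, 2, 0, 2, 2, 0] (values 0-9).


Input: [3, 7, 7, 2, 0, 2, 2, 0]
Counts: [2, 0, 3, 1, 0, 0, 0, 2, 0, 0]

Sorted: [0, 0, 2, 2, 2, 3, 7, 7]


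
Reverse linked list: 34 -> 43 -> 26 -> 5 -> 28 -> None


Step 1: curr=34, set curr.next=prev(None) | reversed so far: 34
Step 2: curr=43, set curr.next=prev(34) | reversed so far: 43 -> 34
Step 3: curr=26, set curr.next=prev(43) | reversed so far: 26 -> 43 -> 34
Step 4: curr=5, set curr.next=prev(26) | reversed so far: 5 -> 26 -> 43 -> 34
Step 5: curr=28, set curr.next=prev(5) | reversed so far: 28 -> 5 -> 26 -> 43 -> 34

28 -> 5 -> 26 -> 43 -> 34 -> None


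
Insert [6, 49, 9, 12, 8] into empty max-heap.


Insert 6: [6]
Insert 49: [49, 6]
Insert 9: [49, 6, 9]
Insert 12: [49, 12, 9, 6]
Insert 8: [49, 12, 9, 6, 8]

Final heap: [49, 12, 9, 6, 8]


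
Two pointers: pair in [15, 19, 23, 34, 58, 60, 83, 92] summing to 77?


lo=0(15)+hi=7(92)=107
lo=0(15)+hi=6(83)=98
lo=0(15)+hi=5(60)=75
lo=1(19)+hi=5(60)=79
lo=1(19)+hi=4(58)=77

Yes: 19+58=77


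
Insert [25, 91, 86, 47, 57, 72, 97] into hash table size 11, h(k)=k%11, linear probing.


Insert 25: h=3 -> slot 3
Insert 91: h=3, 1 probes -> slot 4
Insert 86: h=9 -> slot 9
Insert 47: h=3, 2 probes -> slot 5
Insert 57: h=2 -> slot 2
Insert 72: h=6 -> slot 6
Insert 97: h=9, 1 probes -> slot 10

Table: [None, None, 57, 25, 91, 47, 72, None, None, 86, 97]


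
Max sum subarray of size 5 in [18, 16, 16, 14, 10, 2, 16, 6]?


[0:5]: 74
[1:6]: 58
[2:7]: 58
[3:8]: 48

Max: 74 at [0:5]


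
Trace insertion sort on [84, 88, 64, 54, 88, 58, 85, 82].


Initial: [84, 88, 64, 54, 88, 58, 85, 82]
Insert 88: [84, 88, 64, 54, 88, 58, 85, 82]
Insert 64: [64, 84, 88, 54, 88, 58, 85, 82]
Insert 54: [54, 64, 84, 88, 88, 58, 85, 82]
Insert 88: [54, 64, 84, 88, 88, 58, 85, 82]
Insert 58: [54, 58, 64, 84, 88, 88, 85, 82]
Insert 85: [54, 58, 64, 84, 85, 88, 88, 82]
Insert 82: [54, 58, 64, 82, 84, 85, 88, 88]

Sorted: [54, 58, 64, 82, 84, 85, 88, 88]


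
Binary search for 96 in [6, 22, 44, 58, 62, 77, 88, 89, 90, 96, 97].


Step 1: lo=0, hi=10, mid=5, val=77
Step 2: lo=6, hi=10, mid=8, val=90
Step 3: lo=9, hi=10, mid=9, val=96

Found at index 9


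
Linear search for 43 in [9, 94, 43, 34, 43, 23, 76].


i=0: 9!=43
i=1: 94!=43
i=2: 43==43 found!

Found at 2, 3 comps


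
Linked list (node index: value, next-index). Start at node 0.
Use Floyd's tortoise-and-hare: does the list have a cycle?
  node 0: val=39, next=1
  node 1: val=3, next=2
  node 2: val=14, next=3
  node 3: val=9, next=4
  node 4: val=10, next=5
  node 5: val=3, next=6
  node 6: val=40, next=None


Floyd's tortoise (slow, +1) and hare (fast, +2):
  init: slow=0, fast=0
  step 1: slow=1, fast=2
  step 2: slow=2, fast=4
  step 3: slow=3, fast=6
  step 4: fast -> None, no cycle

Cycle: no


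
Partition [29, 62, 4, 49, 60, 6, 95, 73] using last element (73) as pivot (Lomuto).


Pivot: 73
  29 <= 73: advance i (no swap)
  62 <= 73: advance i (no swap)
  4 <= 73: advance i (no swap)
  49 <= 73: advance i (no swap)
  60 <= 73: advance i (no swap)
  6 <= 73: advance i (no swap)
Place pivot at 6: [29, 62, 4, 49, 60, 6, 73, 95]

Partitioned: [29, 62, 4, 49, 60, 6, 73, 95]


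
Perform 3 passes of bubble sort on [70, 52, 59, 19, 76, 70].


Initial: [70, 52, 59, 19, 76, 70]
Pass 1: [52, 59, 19, 70, 70, 76] (4 swaps)
Pass 2: [52, 19, 59, 70, 70, 76] (1 swaps)
Pass 3: [19, 52, 59, 70, 70, 76] (1 swaps)

After 3 passes: [19, 52, 59, 70, 70, 76]


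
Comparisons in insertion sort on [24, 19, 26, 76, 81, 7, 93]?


Algorithm: insertion sort
Input: [24, 19, 26, 76, 81, 7, 93]
Sorted: [7, 19, 24, 26, 76, 81, 93]

10
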